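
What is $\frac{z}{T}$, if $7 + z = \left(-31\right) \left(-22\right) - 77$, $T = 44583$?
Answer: $\frac{598}{44583} \approx 0.013413$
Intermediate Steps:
$z = 598$ ($z = -7 - -605 = -7 + \left(682 - 77\right) = -7 + 605 = 598$)
$\frac{z}{T} = \frac{598}{44583}$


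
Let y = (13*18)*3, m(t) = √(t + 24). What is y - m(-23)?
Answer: 701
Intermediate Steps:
m(t) = √(24 + t)
y = 702 (y = 234*3 = 702)
y - m(-23) = 702 - √(24 - 23) = 702 - √1 = 702 - 1*1 = 702 - 1 = 701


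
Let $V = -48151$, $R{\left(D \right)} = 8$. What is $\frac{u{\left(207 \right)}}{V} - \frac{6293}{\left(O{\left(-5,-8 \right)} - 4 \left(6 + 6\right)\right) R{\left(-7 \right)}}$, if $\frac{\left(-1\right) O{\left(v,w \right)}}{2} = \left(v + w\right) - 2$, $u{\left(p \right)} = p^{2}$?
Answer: $\frac{296843987}{6933744} \approx 42.812$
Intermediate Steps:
$O{\left(v,w \right)} = 4 - 2 v - 2 w$ ($O{\left(v,w \right)} = - 2 \left(\left(v + w\right) - 2\right) = - 2 \left(-2 + v + w\right) = 4 - 2 v - 2 w$)
$\frac{u{\left(207 \right)}}{V} - \frac{6293}{\left(O{\left(-5,-8 \right)} - 4 \left(6 + 6\right)\right) R{\left(-7 \right)}} = \frac{207^{2}}{-48151} - \frac{6293}{\left(\left(4 - -10 - -16\right) - 4 \left(6 + 6\right)\right) 8} = 42849 \left(- \frac{1}{48151}\right) - \frac{6293}{\left(\left(4 + 10 + 16\right) - 48\right) 8} = - \frac{42849}{48151} - \frac{6293}{\left(30 - 48\right) 8} = - \frac{42849}{48151} - \frac{6293}{\left(-18\right) 8} = - \frac{42849}{48151} - \frac{6293}{-144} = - \frac{42849}{48151} - - \frac{6293}{144} = - \frac{42849}{48151} + \frac{6293}{144} = \frac{296843987}{6933744}$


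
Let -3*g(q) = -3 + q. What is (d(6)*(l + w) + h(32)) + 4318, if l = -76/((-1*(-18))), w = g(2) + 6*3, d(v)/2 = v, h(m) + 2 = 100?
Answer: 13756/3 ≈ 4585.3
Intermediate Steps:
h(m) = 98 (h(m) = -2 + 100 = 98)
d(v) = 2*v
g(q) = 1 - q/3 (g(q) = -(-3 + q)/3 = 1 - q/3)
w = 55/3 (w = (1 - ⅓*2) + 6*3 = (1 - ⅔) + 18 = ⅓ + 18 = 55/3 ≈ 18.333)
l = -38/9 (l = -76/18 = -76*1/18 = -38/9 ≈ -4.2222)
(d(6)*(l + w) + h(32)) + 4318 = ((2*6)*(-38/9 + 55/3) + 98) + 4318 = (12*(127/9) + 98) + 4318 = (508/3 + 98) + 4318 = 802/3 + 4318 = 13756/3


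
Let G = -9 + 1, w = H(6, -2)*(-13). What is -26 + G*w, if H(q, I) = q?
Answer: 598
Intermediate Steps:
w = -78 (w = 6*(-13) = -78)
G = -8
-26 + G*w = -26 - 8*(-78) = -26 + 624 = 598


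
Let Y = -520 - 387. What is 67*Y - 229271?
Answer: -290040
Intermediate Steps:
Y = -907
67*Y - 229271 = 67*(-907) - 229271 = -60769 - 229271 = -290040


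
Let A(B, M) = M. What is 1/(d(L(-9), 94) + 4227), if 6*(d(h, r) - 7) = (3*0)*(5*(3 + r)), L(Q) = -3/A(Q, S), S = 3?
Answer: 1/4234 ≈ 0.00023618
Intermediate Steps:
L(Q) = -1 (L(Q) = -3/3 = -3*⅓ = -1)
d(h, r) = 7 (d(h, r) = 7 + ((3*0)*(5*(3 + r)))/6 = 7 + (0*(15 + 5*r))/6 = 7 + (⅙)*0 = 7 + 0 = 7)
1/(d(L(-9), 94) + 4227) = 1/(7 + 4227) = 1/4234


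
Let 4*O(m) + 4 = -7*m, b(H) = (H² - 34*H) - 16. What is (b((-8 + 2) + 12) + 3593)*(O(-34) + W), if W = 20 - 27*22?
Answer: -3514679/2 ≈ -1.7573e+6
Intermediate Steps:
b(H) = -16 + H² - 34*H
O(m) = -1 - 7*m/4 (O(m) = -1 + (-7*m)/4 = -1 - 7*m/4)
W = -574 (W = 20 - 594 = -574)
(b((-8 + 2) + 12) + 3593)*(O(-34) + W) = ((-16 + ((-8 + 2) + 12)² - 34*((-8 + 2) + 12)) + 3593)*((-1 - 7/4*(-34)) - 574) = ((-16 + (-6 + 12)² - 34*(-6 + 12)) + 3593)*((-1 + 119/2) - 574) = ((-16 + 6² - 34*6) + 3593)*(117/2 - 574) = ((-16 + 36 - 204) + 3593)*(-1031/2) = (-184 + 3593)*(-1031/2) = 3409*(-1031/2) = -3514679/2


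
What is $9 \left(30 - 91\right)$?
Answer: $-549$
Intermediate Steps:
$9 \left(30 - 91\right) = 9 \left(-61\right) = -549$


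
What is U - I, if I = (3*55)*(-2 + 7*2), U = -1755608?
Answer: -1757588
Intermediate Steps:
I = 1980 (I = 165*(-2 + 14) = 165*12 = 1980)
U - I = -1755608 - 1*1980 = -1755608 - 1980 = -1757588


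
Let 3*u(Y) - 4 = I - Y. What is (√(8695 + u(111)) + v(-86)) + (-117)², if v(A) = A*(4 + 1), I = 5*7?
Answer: 13259 + √8671 ≈ 13352.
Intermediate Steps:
I = 35
v(A) = 5*A (v(A) = A*5 = 5*A)
u(Y) = 13 - Y/3 (u(Y) = 4/3 + (35 - Y)/3 = 4/3 + (35/3 - Y/3) = 13 - Y/3)
(√(8695 + u(111)) + v(-86)) + (-117)² = (√(8695 + (13 - ⅓*111)) + 5*(-86)) + (-117)² = (√(8695 + (13 - 37)) - 430) + 13689 = (√(8695 - 24) - 430) + 13689 = (√8671 - 430) + 13689 = (-430 + √8671) + 13689 = 13259 + √8671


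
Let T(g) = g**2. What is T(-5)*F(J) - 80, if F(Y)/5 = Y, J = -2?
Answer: -330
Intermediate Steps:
F(Y) = 5*Y
T(-5)*F(J) - 80 = (-5)**2*(5*(-2)) - 80 = 25*(-10) - 80 = -250 - 80 = -330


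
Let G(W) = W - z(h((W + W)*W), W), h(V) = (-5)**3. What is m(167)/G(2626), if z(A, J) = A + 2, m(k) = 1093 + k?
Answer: 1260/2749 ≈ 0.45835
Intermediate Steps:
h(V) = -125
z(A, J) = 2 + A
G(W) = 123 + W (G(W) = W - (2 - 125) = W - 1*(-123) = W + 123 = 123 + W)
m(167)/G(2626) = (1093 + 167)/(123 + 2626) = 1260/2749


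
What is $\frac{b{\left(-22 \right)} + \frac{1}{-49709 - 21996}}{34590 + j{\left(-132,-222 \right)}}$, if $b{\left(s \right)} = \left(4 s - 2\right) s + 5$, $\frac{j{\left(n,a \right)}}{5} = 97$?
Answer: $\frac{142334424}{2515052875} \approx 0.056593$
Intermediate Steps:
$j{\left(n,a \right)} = 485$ ($j{\left(n,a \right)} = 5 \cdot 97 = 485$)
$b{\left(s \right)} = 5 + s \left(-2 + 4 s\right)$ ($b{\left(s \right)} = \left(-2 + 4 s\right) s + 5 = s \left(-2 + 4 s\right) + 5 = 5 + s \left(-2 + 4 s\right)$)
$\frac{b{\left(-22 \right)} + \frac{1}{-49709 - 21996}}{34590 + j{\left(-132,-222 \right)}} = \frac{\left(5 - -44 + 4 \left(-22\right)^{2}\right) + \frac{1}{-49709 - 21996}}{34590 + 485} = \frac{\left(5 + 44 + 4 \cdot 484\right) + \frac{1}{-71705}}{35075} = \left(\left(5 + 44 + 1936\right) - \frac{1}{71705}\right) \frac{1}{35075} = \left(1985 - \frac{1}{71705}\right) \frac{1}{35075} = \frac{142334424}{71705} \cdot \frac{1}{35075} = \frac{142334424}{2515052875}$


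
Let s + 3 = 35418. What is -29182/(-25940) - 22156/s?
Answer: 45875389/91866510 ≈ 0.49937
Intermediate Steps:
s = 35415 (s = -3 + 35418 = 35415)
-29182/(-25940) - 22156/s = -29182/(-25940) - 22156/35415 = -29182*(-1/25940) - 22156*1/35415 = 14591/12970 - 22156/35415 = 45875389/91866510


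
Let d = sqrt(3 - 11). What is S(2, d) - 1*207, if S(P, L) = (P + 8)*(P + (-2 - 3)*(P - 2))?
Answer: -187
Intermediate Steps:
d = 2*I*sqrt(2) (d = sqrt(-8) = 2*I*sqrt(2) ≈ 2.8284*I)
S(P, L) = (8 + P)*(10 - 4*P) (S(P, L) = (8 + P)*(P - 5*(-2 + P)) = (8 + P)*(P + (10 - 5*P)) = (8 + P)*(10 - 4*P))
S(2, d) - 1*207 = (80 - 22*2 - 4*2**2) - 1*207 = (80 - 44 - 4*4) - 207 = (80 - 44 - 16) - 207 = 20 - 207 = -187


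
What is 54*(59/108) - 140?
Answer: -221/2 ≈ -110.50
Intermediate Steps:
54*(59/108) - 140 = 59/2 - 140 = -221/2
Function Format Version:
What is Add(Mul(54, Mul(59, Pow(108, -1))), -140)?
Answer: Rational(-221, 2) ≈ -110.50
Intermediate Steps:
Add(Mul(54, Mul(59, Pow(108, -1))), -140) = Add(Mul(54, Mul(59, Rational(1, 108))), -140) = Add(Mul(54, Rational(59, 108)), -140) = Add(Rational(59, 2), -140) = Rational(-221, 2)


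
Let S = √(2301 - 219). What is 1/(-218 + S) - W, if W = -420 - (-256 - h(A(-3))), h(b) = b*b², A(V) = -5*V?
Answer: -72957240/22721 - √2082/45442 ≈ -3211.0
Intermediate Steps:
S = √2082 ≈ 45.629
h(b) = b³
W = 3211 (W = -420 - (-256 - (-5*(-3))³) = -420 - (-256 - 1*15³) = -420 - (-256 - 1*3375) = -420 - (-256 - 3375) = -420 - 1*(-3631) = -420 + 3631 = 3211)
1/(-218 + S) - W = 1/(-218 + √2082) - 1*3211 = 1/(-218 + √2082) - 3211 = -3211 + 1/(-218 + √2082)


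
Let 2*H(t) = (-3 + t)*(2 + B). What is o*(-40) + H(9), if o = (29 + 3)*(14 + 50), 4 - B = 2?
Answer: -81908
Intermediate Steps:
B = 2 (B = 4 - 1*2 = 4 - 2 = 2)
H(t) = -6 + 2*t (H(t) = ((-3 + t)*(2 + 2))/2 = ((-3 + t)*4)/2 = (-12 + 4*t)/2 = -6 + 2*t)
o = 2048 (o = 32*64 = 2048)
o*(-40) + H(9) = 2048*(-40) + (-6 + 2*9) = -81920 + (-6 + 18) = -81920 + 12 = -81908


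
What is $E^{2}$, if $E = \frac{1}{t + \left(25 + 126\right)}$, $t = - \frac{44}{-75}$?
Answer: $\frac{5625}{129254161} \approx 4.3519 \cdot 10^{-5}$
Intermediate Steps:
$t = \frac{44}{75}$ ($t = \left(-44\right) \left(- \frac{1}{75}\right) = \frac{44}{75} \approx 0.58667$)
$E = \frac{75}{11369}$ ($E = \frac{1}{\frac{44}{75} + \left(25 + 126\right)} = \frac{1}{\frac{44}{75} + 151} = \frac{1}{\frac{11369}{75}} = \frac{75}{11369} \approx 0.0065969$)
$E^{2} = \left(\frac{75}{11369}\right)^{2} = \frac{5625}{129254161}$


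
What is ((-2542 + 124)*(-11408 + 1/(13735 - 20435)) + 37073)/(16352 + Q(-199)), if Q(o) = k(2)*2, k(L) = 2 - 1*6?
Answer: 92532418159/54752400 ≈ 1690.0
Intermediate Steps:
k(L) = -4 (k(L) = 2 - 6 = -4)
Q(o) = -8 (Q(o) = -4*2 = -8)
((-2542 + 124)*(-11408 + 1/(13735 - 20435)) + 37073)/(16352 + Q(-199)) = ((-2542 + 124)*(-11408 + 1/(13735 - 20435)) + 37073)/(16352 - 8) = (-2418*(-11408 + 1/(-6700)) + 37073)/16344 = (-2418*(-11408 - 1/6700) + 37073)*(1/16344) = (-2418*(-76433601/6700) + 37073)*(1/16344) = (92408223609/3350 + 37073)*(1/16344) = (92532418159/3350)*(1/16344) = 92532418159/54752400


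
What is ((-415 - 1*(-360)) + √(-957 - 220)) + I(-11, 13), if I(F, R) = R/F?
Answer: -618/11 + I*√1177 ≈ -56.182 + 34.307*I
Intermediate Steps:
((-415 - 1*(-360)) + √(-957 - 220)) + I(-11, 13) = ((-415 - 1*(-360)) + √(-957 - 220)) + 13/(-11) = ((-415 + 360) + √(-1177)) + 13*(-1/11) = (-55 + I*√1177) - 13/11 = -618/11 + I*√1177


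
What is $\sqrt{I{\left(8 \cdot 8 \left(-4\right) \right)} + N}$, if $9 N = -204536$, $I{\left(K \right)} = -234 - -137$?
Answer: $\frac{19 i \sqrt{569}}{3} \approx 151.07 i$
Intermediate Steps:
$I{\left(K \right)} = -97$ ($I{\left(K \right)} = -234 + 137 = -97$)
$N = - \frac{204536}{9}$ ($N = \frac{1}{9} \left(-204536\right) = - \frac{204536}{9} \approx -22726.0$)
$\sqrt{I{\left(8 \cdot 8 \left(-4\right) \right)} + N} = \sqrt{-97 - \frac{204536}{9}} = \sqrt{- \frac{205409}{9}} = \frac{19 i \sqrt{569}}{3}$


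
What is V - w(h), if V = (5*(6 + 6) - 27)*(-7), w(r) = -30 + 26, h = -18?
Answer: -227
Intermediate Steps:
w(r) = -4
V = -231 (V = (5*12 - 27)*(-7) = (60 - 27)*(-7) = 33*(-7) = -231)
V - w(h) = -231 - 1*(-4) = -231 + 4 = -227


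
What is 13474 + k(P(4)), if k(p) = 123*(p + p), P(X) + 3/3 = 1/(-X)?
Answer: 26333/2 ≈ 13167.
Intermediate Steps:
P(X) = -1 - 1/X (P(X) = -1 + 1/(-X) = -1 - 1/X)
k(p) = 246*p (k(p) = 123*(2*p) = 246*p)
13474 + k(P(4)) = 13474 + 246*((-1 - 1*4)/4) = 13474 + 246*((-1 - 4)/4) = 13474 + 246*((1/4)*(-5)) = 13474 + 246*(-5/4) = 13474 - 615/2 = 26333/2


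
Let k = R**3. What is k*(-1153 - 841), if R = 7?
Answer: -683942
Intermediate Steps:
k = 343 (k = 7**3 = 343)
k*(-1153 - 841) = 343*(-1153 - 841) = 343*(-1994) = -683942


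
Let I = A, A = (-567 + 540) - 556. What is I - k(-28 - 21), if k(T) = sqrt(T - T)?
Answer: -583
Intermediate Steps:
A = -583 (A = -27 - 556 = -583)
I = -583
k(T) = 0 (k(T) = sqrt(0) = 0)
I - k(-28 - 21) = -583 - 1*0 = -583 + 0 = -583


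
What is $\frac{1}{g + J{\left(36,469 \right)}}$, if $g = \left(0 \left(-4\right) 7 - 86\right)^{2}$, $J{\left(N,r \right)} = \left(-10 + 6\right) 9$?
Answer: $\frac{1}{7360} \approx 0.00013587$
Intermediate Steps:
$J{\left(N,r \right)} = -36$ ($J{\left(N,r \right)} = \left(-4\right) 9 = -36$)
$g = 7396$ ($g = \left(0 \cdot 7 - 86\right)^{2} = \left(0 - 86\right)^{2} = \left(-86\right)^{2} = 7396$)
$\frac{1}{g + J{\left(36,469 \right)}} = \frac{1}{7396 - 36} = \frac{1}{7360}$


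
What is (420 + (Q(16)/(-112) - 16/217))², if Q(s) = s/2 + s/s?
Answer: 2124903867025/12054784 ≈ 1.7627e+5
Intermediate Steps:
Q(s) = 1 + s/2 (Q(s) = s*(½) + 1 = s/2 + 1 = 1 + s/2)
(420 + (Q(16)/(-112) - 16/217))² = (420 + ((1 + (½)*16)/(-112) - 16/217))² = (420 + ((1 + 8)*(-1/112) - 16*1/217))² = (420 + (9*(-1/112) - 16/217))² = (420 + (-9/112 - 16/217))² = (420 - 535/3472)² = (1457705/3472)² = 2124903867025/12054784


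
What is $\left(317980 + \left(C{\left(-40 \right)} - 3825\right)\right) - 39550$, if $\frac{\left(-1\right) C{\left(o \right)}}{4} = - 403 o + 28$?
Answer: $210013$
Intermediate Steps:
$C{\left(o \right)} = -112 + 1612 o$ ($C{\left(o \right)} = - 4 \left(- 403 o + 28\right) = - 4 \left(28 - 403 o\right) = -112 + 1612 o$)
$\left(317980 + \left(C{\left(-40 \right)} - 3825\right)\right) - 39550 = \left(317980 + \left(\left(-112 + 1612 \left(-40\right)\right) - 3825\right)\right) - 39550 = \left(317980 - 68417\right) - 39550 = 249563 - 39550 = 210013$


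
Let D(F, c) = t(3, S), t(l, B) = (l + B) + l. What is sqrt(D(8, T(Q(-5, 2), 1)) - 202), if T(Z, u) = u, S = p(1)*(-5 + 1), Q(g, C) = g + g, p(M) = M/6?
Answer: I*sqrt(1770)/3 ≈ 14.024*I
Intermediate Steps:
p(M) = M/6 (p(M) = M*(1/6) = M/6)
Q(g, C) = 2*g
S = -2/3 (S = ((1/6)*1)*(-5 + 1) = (1/6)*(-4) = -2/3 ≈ -0.66667)
t(l, B) = B + 2*l (t(l, B) = (B + l) + l = B + 2*l)
D(F, c) = 16/3 (D(F, c) = -2/3 + 2*3 = -2/3 + 6 = 16/3)
sqrt(D(8, T(Q(-5, 2), 1)) - 202) = sqrt(16/3 - 202) = sqrt(-590/3) = I*sqrt(1770)/3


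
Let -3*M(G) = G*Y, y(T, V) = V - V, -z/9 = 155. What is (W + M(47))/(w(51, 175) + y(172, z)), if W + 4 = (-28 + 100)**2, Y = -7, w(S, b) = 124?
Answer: 15869/372 ≈ 42.659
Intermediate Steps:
z = -1395 (z = -9*155 = -1395)
y(T, V) = 0
W = 5180 (W = -4 + (-28 + 100)**2 = -4 + 72**2 = -4 + 5184 = 5180)
M(G) = 7*G/3 (M(G) = -G*(-7)/3 = -(-7)*G/3 = 7*G/3)
(W + M(47))/(w(51, 175) + y(172, z)) = (5180 + (7/3)*47)/(124 + 0) = (5180 + 329/3)/124 = (15869/3)*(1/124) = 15869/372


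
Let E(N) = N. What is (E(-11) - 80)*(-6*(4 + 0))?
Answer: 2184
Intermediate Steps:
(E(-11) - 80)*(-6*(4 + 0)) = (-11 - 80)*(-6*(4 + 0)) = -(-546)*4 = -91*(-24) = 2184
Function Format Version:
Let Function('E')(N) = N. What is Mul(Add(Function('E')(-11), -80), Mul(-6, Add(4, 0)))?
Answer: 2184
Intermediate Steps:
Mul(Add(Function('E')(-11), -80), Mul(-6, Add(4, 0))) = Mul(Add(-11, -80), Mul(-6, Add(4, 0))) = Mul(-91, Mul(-6, 4)) = Mul(-91, -24) = 2184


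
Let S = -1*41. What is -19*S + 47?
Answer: 826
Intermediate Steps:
S = -41
-19*S + 47 = -19*(-41) + 47 = 779 + 47 = 826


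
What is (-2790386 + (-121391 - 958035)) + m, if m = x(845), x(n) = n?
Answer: -3868967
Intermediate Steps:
m = 845
(-2790386 + (-121391 - 958035)) + m = (-2790386 + (-121391 - 958035)) + 845 = (-2790386 - 1079426) + 845 = -3869812 + 845 = -3868967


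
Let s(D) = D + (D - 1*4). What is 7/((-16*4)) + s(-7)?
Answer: -1159/64 ≈ -18.109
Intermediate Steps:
s(D) = -4 + 2*D (s(D) = D + (D - 4) = D + (-4 + D) = -4 + 2*D)
7/((-16*4)) + s(-7) = 7/((-16*4)) + (-4 + 2*(-7)) = 7/(-64) + (-4 - 14) = 7*(-1/64) - 18 = -7/64 - 18 = -1159/64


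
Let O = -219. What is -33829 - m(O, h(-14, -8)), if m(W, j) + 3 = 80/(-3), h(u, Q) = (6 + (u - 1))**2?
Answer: -101398/3 ≈ -33799.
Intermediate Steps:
h(u, Q) = (5 + u)**2 (h(u, Q) = (6 + (-1 + u))**2 = (5 + u)**2)
m(W, j) = -89/3 (m(W, j) = -3 + 80/(-3) = -3 + 80*(-1/3) = -3 - 80/3 = -89/3)
-33829 - m(O, h(-14, -8)) = -33829 - 1*(-89/3) = -33829 + 89/3 = -101398/3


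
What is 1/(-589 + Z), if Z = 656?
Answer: 1/67 ≈ 0.014925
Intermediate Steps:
1/(-589 + Z) = 1/(-589 + 656) = 1/67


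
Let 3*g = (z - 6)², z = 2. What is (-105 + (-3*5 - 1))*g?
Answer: -1936/3 ≈ -645.33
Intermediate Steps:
g = 16/3 (g = (2 - 6)²/3 = (⅓)*(-4)² = (⅓)*16 = 16/3 ≈ 5.3333)
(-105 + (-3*5 - 1))*g = (-105 + (-3*5 - 1))*(16/3) = (-105 + (-15 - 1))*(16/3) = (-105 - 16)*(16/3) = -121*16/3 = -1936/3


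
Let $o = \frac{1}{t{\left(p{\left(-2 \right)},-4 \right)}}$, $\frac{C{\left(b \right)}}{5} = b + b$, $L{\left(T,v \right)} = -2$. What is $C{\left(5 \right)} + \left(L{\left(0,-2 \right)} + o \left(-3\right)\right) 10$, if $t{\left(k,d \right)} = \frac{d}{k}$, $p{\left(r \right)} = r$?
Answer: $15$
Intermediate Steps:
$C{\left(b \right)} = 10 b$ ($C{\left(b \right)} = 5 \left(b + b\right) = 5 \cdot 2 b = 10 b$)
$o = \frac{1}{2}$ ($o = \frac{1}{\left(-4\right) \frac{1}{-2}} = \frac{1}{\left(-4\right) \left(- \frac{1}{2}\right)} = \frac{1}{2} \approx 0.5$)
$C{\left(5 \right)} + \left(L{\left(0,-2 \right)} + o \left(-3\right)\right) 10 = 10 \cdot 5 + \left(-2 + \frac{1}{2} \left(-3\right)\right) 10 = 50 + \left(-2 - \frac{3}{2}\right) 10 = 50 - 35 = 15$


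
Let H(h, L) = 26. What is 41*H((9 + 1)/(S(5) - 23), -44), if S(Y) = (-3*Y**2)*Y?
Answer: 1066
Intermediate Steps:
S(Y) = -3*Y**3
41*H((9 + 1)/(S(5) - 23), -44) = 41*26 = 1066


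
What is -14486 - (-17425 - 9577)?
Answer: 12516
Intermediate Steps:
-14486 - (-17425 - 9577) = -14486 - 1*(-27002) = -14486 + 27002 = 12516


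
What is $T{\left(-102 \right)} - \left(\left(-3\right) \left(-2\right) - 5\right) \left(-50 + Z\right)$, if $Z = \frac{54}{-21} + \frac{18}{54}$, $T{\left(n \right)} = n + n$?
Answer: $- \frac{3187}{21} \approx -151.76$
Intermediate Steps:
$T{\left(n \right)} = 2 n$
$Z = - \frac{47}{21}$ ($Z = 54 \left(- \frac{1}{21}\right) + 18 \cdot \frac{1}{54} = - \frac{18}{7} + \frac{1}{3} = - \frac{47}{21} \approx -2.2381$)
$T{\left(-102 \right)} - \left(\left(-3\right) \left(-2\right) - 5\right) \left(-50 + Z\right) = 2 \left(-102\right) - \left(\left(-3\right) \left(-2\right) - 5\right) \left(-50 - \frac{47}{21}\right) = -204 - \left(6 - 5\right) \left(- \frac{1097}{21}\right) = -204 - 1 \left(- \frac{1097}{21}\right) = -204 - - \frac{1097}{21} = -204 + \frac{1097}{21} = - \frac{3187}{21}$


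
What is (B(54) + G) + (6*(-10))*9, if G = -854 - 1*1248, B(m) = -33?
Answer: -2675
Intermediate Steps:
G = -2102 (G = -854 - 1248 = -2102)
(B(54) + G) + (6*(-10))*9 = (-33 - 2102) + (6*(-10))*9 = -2135 - 60*9 = -2135 - 540 = -2675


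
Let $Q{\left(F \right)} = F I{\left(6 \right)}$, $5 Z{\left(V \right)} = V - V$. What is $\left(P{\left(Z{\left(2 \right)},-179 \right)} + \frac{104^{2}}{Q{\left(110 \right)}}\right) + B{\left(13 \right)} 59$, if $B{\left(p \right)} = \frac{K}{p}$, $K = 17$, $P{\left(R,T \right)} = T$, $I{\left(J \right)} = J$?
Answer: $- \frac{183308}{2145} \approx -85.458$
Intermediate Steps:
$Z{\left(V \right)} = 0$ ($Z{\left(V \right)} = \frac{V - V}{5} = \frac{1}{5} \cdot 0 = 0$)
$Q{\left(F \right)} = 6 F$ ($Q{\left(F \right)} = F 6 = 6 F$)
$B{\left(p \right)} = \frac{17}{p}$
$\left(P{\left(Z{\left(2 \right)},-179 \right)} + \frac{104^{2}}{Q{\left(110 \right)}}\right) + B{\left(13 \right)} 59 = \left(-179 + \frac{104^{2}}{6 \cdot 110}\right) + \frac{17}{13} \cdot 59 = \left(-179 + \frac{10816}{660}\right) + 17 \cdot \frac{1}{13} \cdot 59 = \left(-179 + 10816 \cdot \frac{1}{660}\right) + \frac{17}{13} \cdot 59 = \left(-179 + \frac{2704}{165}\right) + \frac{1003}{13} = - \frac{26831}{165} + \frac{1003}{13} = - \frac{183308}{2145}$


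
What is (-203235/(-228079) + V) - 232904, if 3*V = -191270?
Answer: -202985594873/684237 ≈ -2.9666e+5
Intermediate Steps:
V = -191270/3 (V = (⅓)*(-191270) = -191270/3 ≈ -63757.)
(-203235/(-228079) + V) - 232904 = (-203235/(-228079) - 191270/3) - 232904 = (-203235*(-1/228079) - 191270/3) - 232904 = (203235/228079 - 191270/3) - 232904 = -43624060625/684237 - 232904 = -202985594873/684237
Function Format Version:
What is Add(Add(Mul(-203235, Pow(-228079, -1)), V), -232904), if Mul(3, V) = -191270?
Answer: Rational(-202985594873, 684237) ≈ -2.9666e+5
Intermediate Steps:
V = Rational(-191270, 3) (V = Mul(Rational(1, 3), -191270) = Rational(-191270, 3) ≈ -63757.)
Add(Add(Mul(-203235, Pow(-228079, -1)), V), -232904) = Add(Add(Mul(-203235, Pow(-228079, -1)), Rational(-191270, 3)), -232904) = Add(Add(Mul(-203235, Rational(-1, 228079)), Rational(-191270, 3)), -232904) = Add(Add(Rational(203235, 228079), Rational(-191270, 3)), -232904) = Add(Rational(-43624060625, 684237), -232904) = Rational(-202985594873, 684237)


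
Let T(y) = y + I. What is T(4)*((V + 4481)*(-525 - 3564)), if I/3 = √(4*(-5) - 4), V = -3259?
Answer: -19987032 - 29980548*I*√6 ≈ -1.9987e+7 - 7.3437e+7*I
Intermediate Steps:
I = 6*I*√6 (I = 3*√(4*(-5) - 4) = 3*√(-20 - 4) = 3*√(-24) = 3*(2*I*√6) = 6*I*√6 ≈ 14.697*I)
T(y) = y + 6*I*√6
T(4)*((V + 4481)*(-525 - 3564)) = (4 + 6*I*√6)*((-3259 + 4481)*(-525 - 3564)) = (4 + 6*I*√6)*(1222*(-4089)) = (4 + 6*I*√6)*(-4996758) = -19987032 - 29980548*I*√6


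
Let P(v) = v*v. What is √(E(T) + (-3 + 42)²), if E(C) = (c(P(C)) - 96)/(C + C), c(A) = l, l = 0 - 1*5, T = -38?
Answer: √2198243/38 ≈ 39.017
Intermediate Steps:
P(v) = v²
l = -5 (l = 0 - 5 = -5)
c(A) = -5
E(C) = -101/(2*C) (E(C) = (-5 - 96)/(C + C) = -101*1/(2*C) = -101/(2*C))
√(E(T) + (-3 + 42)²) = √(-101/2/(-38) + (-3 + 42)²) = √(-101/2*(-1/38) + 39²) = √(101/76 + 1521) = √(115697/76) = √2198243/38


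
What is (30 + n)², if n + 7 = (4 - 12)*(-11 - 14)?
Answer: 49729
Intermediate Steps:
n = 193 (n = -7 + (4 - 12)*(-11 - 14) = -7 - 8*(-25) = -7 + 200 = 193)
(30 + n)² = (30 + 193)² = 223² = 49729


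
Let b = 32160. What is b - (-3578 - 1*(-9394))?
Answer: 26344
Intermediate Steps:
b - (-3578 - 1*(-9394)) = 32160 - (-3578 - 1*(-9394)) = 32160 - (-3578 + 9394) = 32160 - 1*5816 = 32160 - 5816 = 26344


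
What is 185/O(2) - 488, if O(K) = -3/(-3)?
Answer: -303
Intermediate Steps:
O(K) = 1 (O(K) = -3*(-⅓) = 1)
185/O(2) - 488 = 185/1 - 488 = 185*1 - 488 = 185 - 488 = -303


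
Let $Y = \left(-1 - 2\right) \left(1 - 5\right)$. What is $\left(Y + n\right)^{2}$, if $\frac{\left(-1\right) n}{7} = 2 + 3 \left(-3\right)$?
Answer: $3721$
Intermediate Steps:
$n = 49$ ($n = - 7 \left(2 + 3 \left(-3\right)\right) = - 7 \left(2 - 9\right) = \left(-7\right) \left(-7\right) = 49$)
$Y = 12$ ($Y = \left(-3\right) \left(-4\right) = 12$)
$\left(Y + n\right)^{2} = \left(12 + 49\right)^{2} = 61^{2} = 3721$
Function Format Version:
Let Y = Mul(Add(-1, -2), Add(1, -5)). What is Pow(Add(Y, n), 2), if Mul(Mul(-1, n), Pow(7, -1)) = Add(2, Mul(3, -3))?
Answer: 3721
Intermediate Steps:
n = 49 (n = Mul(-7, Add(2, Mul(3, -3))) = Mul(-7, Add(2, -9)) = Mul(-7, -7) = 49)
Y = 12 (Y = Mul(-3, -4) = 12)
Pow(Add(Y, n), 2) = Pow(Add(12, 49), 2) = Pow(61, 2) = 3721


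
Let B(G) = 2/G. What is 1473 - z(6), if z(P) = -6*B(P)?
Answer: 1475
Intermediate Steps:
z(P) = -12/P
1473 - z(6) = 1473 - (-12)/6 = 1473 - 1*(-2) = 1473 + 2 = 1475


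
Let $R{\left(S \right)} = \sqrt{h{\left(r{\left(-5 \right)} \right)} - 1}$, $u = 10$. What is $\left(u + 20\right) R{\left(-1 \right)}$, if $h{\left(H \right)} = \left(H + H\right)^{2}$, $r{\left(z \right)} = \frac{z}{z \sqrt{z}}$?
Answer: $18 i \sqrt{5} \approx 40.249 i$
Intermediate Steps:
$r{\left(z \right)} = \frac{1}{\sqrt{z}}$ ($r{\left(z \right)} = \frac{z}{z^{\frac{3}{2}}} = \frac{1}{\sqrt{z}}$)
$h{\left(H \right)} = 4 H^{2}$ ($h{\left(H \right)} = \left(2 H\right)^{2} = 4 H^{2}$)
$R{\left(S \right)} = \frac{3 i \sqrt{5}}{5}$ ($R{\left(S \right)} = \sqrt{4 \left(\frac{1}{\sqrt{-5}}\right)^{2} - 1} = \sqrt{4 \left(- \frac{i \sqrt{5}}{5}\right)^{2} - 1} = \sqrt{4 \left(- \frac{1}{5}\right) - 1} = \sqrt{- \frac{4}{5} - 1} = \sqrt{- \frac{9}{5}} = \frac{3 i \sqrt{5}}{5}$)
$\left(u + 20\right) R{\left(-1 \right)} = \left(10 + 20\right) \frac{3 i \sqrt{5}}{5} = 30 \frac{3 i \sqrt{5}}{5} = 18 i \sqrt{5}$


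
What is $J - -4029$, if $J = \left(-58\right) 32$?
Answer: $2173$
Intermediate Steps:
$J = -1856$
$J - -4029 = -1856 - -4029 = -1856 + 4029 = 2173$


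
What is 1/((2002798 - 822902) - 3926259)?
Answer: -1/2746363 ≈ -3.6412e-7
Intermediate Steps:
1/((2002798 - 822902) - 3926259) = 1/(1179896 - 3926259) = 1/(-2746363) = -1/2746363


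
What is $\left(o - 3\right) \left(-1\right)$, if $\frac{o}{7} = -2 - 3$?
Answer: $38$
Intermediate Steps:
$o = -35$ ($o = 7 \left(-2 - 3\right) = 7 \left(-5\right) = -35$)
$\left(o - 3\right) \left(-1\right) = \left(-35 - 3\right) \left(-1\right) = \left(-38\right) \left(-1\right) = 38$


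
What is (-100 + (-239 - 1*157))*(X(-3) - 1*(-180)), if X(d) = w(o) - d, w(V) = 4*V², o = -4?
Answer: -122512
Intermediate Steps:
X(d) = 64 - d (X(d) = 4*(-4)² - d = 4*16 - d = 64 - d)
(-100 + (-239 - 1*157))*(X(-3) - 1*(-180)) = (-100 + (-239 - 1*157))*((64 - 1*(-3)) - 1*(-180)) = (-100 + (-239 - 157))*((64 + 3) + 180) = (-100 - 396)*(67 + 180) = -496*247 = -122512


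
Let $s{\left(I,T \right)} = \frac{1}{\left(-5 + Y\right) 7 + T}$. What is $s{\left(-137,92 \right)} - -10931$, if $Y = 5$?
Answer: $\frac{1005653}{92} \approx 10931.0$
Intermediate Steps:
$s{\left(I,T \right)} = \frac{1}{T}$ ($s{\left(I,T \right)} = \frac{1}{\left(-5 + 5\right) 7 + T} = \frac{1}{0 \cdot 7 + T} = \frac{1}{0 + T} = \frac{1}{T}$)
$s{\left(-137,92 \right)} - -10931 = \frac{1}{92} - -10931 = \frac{1}{92} + 10931 = \frac{1005653}{92}$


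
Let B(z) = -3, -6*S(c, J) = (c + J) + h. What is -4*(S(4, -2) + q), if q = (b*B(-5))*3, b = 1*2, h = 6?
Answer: 232/3 ≈ 77.333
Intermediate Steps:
S(c, J) = -1 - J/6 - c/6 (S(c, J) = -((c + J) + 6)/6 = -((J + c) + 6)/6 = -(6 + J + c)/6 = -1 - J/6 - c/6)
b = 2
q = -18 (q = (2*(-3))*3 = -6*3 = -18)
-4*(S(4, -2) + q) = -4*((-1 - ⅙*(-2) - ⅙*4) - 18) = -4*((-1 + ⅓ - ⅔) - 18) = -4*(-4/3 - 18) = -4*(-58/3) = 232/3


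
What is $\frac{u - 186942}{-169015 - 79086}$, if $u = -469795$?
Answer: $\frac{656737}{248101} \approx 2.6471$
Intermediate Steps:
$\frac{u - 186942}{-169015 - 79086} = \frac{-469795 - 186942}{-169015 - 79086} = - \frac{656737}{-169015 - 79086} = - \frac{656737}{-248101} = \left(-656737\right) \left(- \frac{1}{248101}\right) = \frac{656737}{248101}$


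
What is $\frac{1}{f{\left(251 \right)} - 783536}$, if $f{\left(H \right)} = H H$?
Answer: $- \frac{1}{720535} \approx -1.3879 \cdot 10^{-6}$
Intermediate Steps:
$f{\left(H \right)} = H^{2}$
$\frac{1}{f{\left(251 \right)} - 783536} = \frac{1}{251^{2} - 783536} = \frac{1}{63001 - 783536} = \frac{1}{-720535} = - \frac{1}{720535}$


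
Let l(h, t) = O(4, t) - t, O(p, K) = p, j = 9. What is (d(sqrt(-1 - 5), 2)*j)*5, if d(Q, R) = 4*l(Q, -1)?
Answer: 900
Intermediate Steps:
l(h, t) = 4 - t
d(Q, R) = 20 (d(Q, R) = 4*(4 - 1*(-1)) = 4*(4 + 1) = 4*5 = 20)
(d(sqrt(-1 - 5), 2)*j)*5 = (20*9)*5 = 180*5 = 900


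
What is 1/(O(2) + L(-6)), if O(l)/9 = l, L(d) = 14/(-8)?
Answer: 4/65 ≈ 0.061538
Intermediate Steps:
L(d) = -7/4 (L(d) = 14*(-1/8) = -7/4)
O(l) = 9*l
1/(O(2) + L(-6)) = 1/(9*2 - 7/4) = 1/(18 - 7/4) = 1/(65/4) = 4/65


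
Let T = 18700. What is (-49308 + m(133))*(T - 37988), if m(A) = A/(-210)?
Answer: 14265973796/15 ≈ 9.5106e+8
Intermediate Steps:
m(A) = -A/210 (m(A) = A*(-1/210) = -A/210)
(-49308 + m(133))*(T - 37988) = (-49308 - 1/210*133)*(18700 - 37988) = (-49308 - 19/30)*(-19288) = -1479259/30*(-19288) = 14265973796/15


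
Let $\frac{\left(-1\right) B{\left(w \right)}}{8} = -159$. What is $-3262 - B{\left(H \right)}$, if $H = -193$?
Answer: $-4534$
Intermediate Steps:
$B{\left(w \right)} = 1272$ ($B{\left(w \right)} = \left(-8\right) \left(-159\right) = 1272$)
$-3262 - B{\left(H \right)} = -3262 - 1272 = -4534$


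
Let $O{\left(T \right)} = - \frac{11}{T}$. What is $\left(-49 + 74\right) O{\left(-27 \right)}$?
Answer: $\frac{275}{27} \approx 10.185$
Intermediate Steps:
$\left(-49 + 74\right) O{\left(-27 \right)} = \left(-49 + 74\right) \left(- \frac{11}{-27}\right) = 25 \left(\left(-11\right) \left(- \frac{1}{27}\right)\right) = 25 \cdot \frac{11}{27} = \frac{275}{27}$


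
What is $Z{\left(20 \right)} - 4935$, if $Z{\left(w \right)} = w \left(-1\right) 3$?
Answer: $-4995$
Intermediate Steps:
$Z{\left(w \right)} = - 3 w$ ($Z{\left(w \right)} = - w 3 = - 3 w$)
$Z{\left(20 \right)} - 4935 = \left(-3\right) 20 - 4935 = -60 - 4935 = -4995$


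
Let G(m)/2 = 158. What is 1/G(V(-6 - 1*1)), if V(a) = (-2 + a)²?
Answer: 1/316 ≈ 0.0031646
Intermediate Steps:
G(m) = 316 (G(m) = 2*158 = 316)
1/G(V(-6 - 1*1)) = 1/316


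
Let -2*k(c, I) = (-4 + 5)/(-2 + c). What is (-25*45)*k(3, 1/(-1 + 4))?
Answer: 1125/2 ≈ 562.50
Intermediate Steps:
k(c, I) = -1/(2*(-2 + c)) (k(c, I) = -(-4 + 5)/(2*(-2 + c)) = -1/(2*(-2 + c)))
(-25*45)*k(3, 1/(-1 + 4)) = (-25*45)*(-1/(-4 + 2*3)) = -(-1125)/(-4 + 6) = -(-1125)/2 = -1125*(-1/2) = 1125/2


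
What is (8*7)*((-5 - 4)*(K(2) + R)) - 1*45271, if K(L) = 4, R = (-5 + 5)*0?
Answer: -47287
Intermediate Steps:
R = 0 (R = 0*0 = 0)
(8*7)*((-5 - 4)*(K(2) + R)) - 1*45271 = (8*7)*((-5 - 4)*(4 + 0)) - 1*45271 = 56*(-9*4) - 45271 = 56*(-36) - 45271 = -2016 - 45271 = -47287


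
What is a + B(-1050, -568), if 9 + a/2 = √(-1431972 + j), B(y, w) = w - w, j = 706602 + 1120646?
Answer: -18 + 4*√98819 ≈ 1239.4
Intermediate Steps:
j = 1827248
B(y, w) = 0
a = -18 + 4*√98819 (a = -18 + 2*√(-1431972 + 1827248) = -18 + 2*√395276 = -18 + 2*(2*√98819) = -18 + 4*√98819 ≈ 1239.4)
a + B(-1050, -568) = (-18 + 4*√98819) + 0 = -18 + 4*√98819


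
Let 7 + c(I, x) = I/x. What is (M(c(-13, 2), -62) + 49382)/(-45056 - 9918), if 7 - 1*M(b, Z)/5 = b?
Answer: -98969/109948 ≈ -0.90014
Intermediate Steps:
c(I, x) = -7 + I/x
M(b, Z) = 35 - 5*b
(M(c(-13, 2), -62) + 49382)/(-45056 - 9918) = ((35 - 5*(-7 - 13/2)) + 49382)/(-45056 - 9918) = ((35 - 5*(-7 - 13*½)) + 49382)/(-54974) = ((35 - 5*(-7 - 13/2)) + 49382)*(-1/54974) = ((35 - 5*(-27/2)) + 49382)*(-1/54974) = ((35 + 135/2) + 49382)*(-1/54974) = (205/2 + 49382)*(-1/54974) = (98969/2)*(-1/54974) = -98969/109948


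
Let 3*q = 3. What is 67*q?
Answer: 67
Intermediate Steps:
q = 1 (q = (1/3)*3 = 1)
67*q = 67*1 = 67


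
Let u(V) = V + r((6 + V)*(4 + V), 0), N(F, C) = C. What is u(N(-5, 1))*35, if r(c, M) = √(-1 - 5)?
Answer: 35 + 35*I*√6 ≈ 35.0 + 85.732*I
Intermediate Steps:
r(c, M) = I*√6 (r(c, M) = √(-6) = I*√6)
u(V) = V + I*√6
u(N(-5, 1))*35 = (1 + I*√6)*35 = 35 + 35*I*√6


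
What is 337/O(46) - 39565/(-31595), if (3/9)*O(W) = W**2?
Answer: 52361227/40113012 ≈ 1.3053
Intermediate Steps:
O(W) = 3*W**2
337/O(46) - 39565/(-31595) = 337/((3*46**2)) - 39565/(-31595) = 337/((3*2116)) - 39565*(-1/31595) = 337/6348 + 7913/6319 = 52361227/40113012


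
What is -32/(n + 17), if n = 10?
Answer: -32/27 ≈ -1.1852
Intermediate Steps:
-32/(n + 17) = -32/(10 + 17) = -32/27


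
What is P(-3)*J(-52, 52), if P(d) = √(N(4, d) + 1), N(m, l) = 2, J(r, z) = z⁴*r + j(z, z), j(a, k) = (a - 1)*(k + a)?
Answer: -380198728*√3 ≈ -6.5852e+8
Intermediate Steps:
j(a, k) = (-1 + a)*(a + k)
J(r, z) = -2*z + 2*z² + r*z⁴ (J(r, z) = z⁴*r + (z² - z - z + z*z) = r*z⁴ + (z² - z - z + z²) = r*z⁴ + (-2*z + 2*z²) = -2*z + 2*z² + r*z⁴)
P(d) = √3 (P(d) = √(2 + 1) = √3)
P(-3)*J(-52, 52) = √3*(52*(-2 + 2*52 - 52*52³)) = √3*(52*(-2 + 104 - 52*140608)) = √3*(52*(-2 + 104 - 7311616)) = √3*(52*(-7311514)) = √3*(-380198728) = -380198728*√3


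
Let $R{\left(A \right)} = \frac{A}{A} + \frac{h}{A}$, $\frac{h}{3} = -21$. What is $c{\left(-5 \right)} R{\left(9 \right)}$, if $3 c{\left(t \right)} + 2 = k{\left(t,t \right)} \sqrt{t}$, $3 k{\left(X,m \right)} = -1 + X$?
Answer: $4 + 4 i \sqrt{5} \approx 4.0 + 8.9443 i$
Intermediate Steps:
$h = -63$ ($h = 3 \left(-21\right) = -63$)
$k{\left(X,m \right)} = - \frac{1}{3} + \frac{X}{3}$ ($k{\left(X,m \right)} = \frac{-1 + X}{3} = - \frac{1}{3} + \frac{X}{3}$)
$R{\left(A \right)} = 1 - \frac{63}{A}$ ($R{\left(A \right)} = \frac{A}{A} - \frac{63}{A} = 1 - \frac{63}{A}$)
$c{\left(t \right)} = - \frac{2}{3} + \frac{\sqrt{t} \left(- \frac{1}{3} + \frac{t}{3}\right)}{3}$ ($c{\left(t \right)} = - \frac{2}{3} + \frac{\left(- \frac{1}{3} + \frac{t}{3}\right) \sqrt{t}}{3} = - \frac{2}{3} + \frac{\sqrt{t} \left(- \frac{1}{3} + \frac{t}{3}\right)}{3}$)
$c{\left(-5 \right)} R{\left(9 \right)} = \left(- \frac{2}{3} + \frac{\sqrt{-5} \left(-1 - 5\right)}{9}\right) \frac{-63 + 9}{9} = \left(- \frac{2}{3} + \frac{1}{9} i \sqrt{5} \left(-6\right)\right) \frac{1}{9} \left(-54\right) = \left(- \frac{2}{3} - \frac{2 i \sqrt{5}}{3}\right) \left(-6\right) = 4 + 4 i \sqrt{5}$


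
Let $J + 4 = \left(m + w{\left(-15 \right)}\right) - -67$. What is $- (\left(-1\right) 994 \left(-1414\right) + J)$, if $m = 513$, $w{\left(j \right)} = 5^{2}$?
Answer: $-1406117$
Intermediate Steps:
$w{\left(j \right)} = 25$
$J = 601$ ($J = -4 + \left(\left(513 + 25\right) - -67\right) = -4 + \left(538 + \left(-40 + 107\right)\right) = -4 + \left(538 + 67\right) = -4 + 605 = 601$)
$- (\left(-1\right) 994 \left(-1414\right) + J) = - (\left(-1\right) 994 \left(-1414\right) + 601) = - (\left(-994\right) \left(-1414\right) + 601) = - (1405516 + 601) = \left(-1\right) 1406117 = -1406117$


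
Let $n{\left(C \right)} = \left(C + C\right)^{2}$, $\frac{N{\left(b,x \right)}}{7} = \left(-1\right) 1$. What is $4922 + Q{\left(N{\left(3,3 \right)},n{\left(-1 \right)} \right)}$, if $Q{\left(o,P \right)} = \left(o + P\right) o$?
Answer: $4943$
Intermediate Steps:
$N{\left(b,x \right)} = -7$ ($N{\left(b,x \right)} = 7 \left(\left(-1\right) 1\right) = 7 \left(-1\right) = -7$)
$n{\left(C \right)} = 4 C^{2}$ ($n{\left(C \right)} = \left(2 C\right)^{2} = 4 C^{2}$)
$Q{\left(o,P \right)} = o \left(P + o\right)$ ($Q{\left(o,P \right)} = \left(P + o\right) o = o \left(P + o\right)$)
$4922 + Q{\left(N{\left(3,3 \right)},n{\left(-1 \right)} \right)} = 4922 - 7 \left(4 \left(-1\right)^{2} - 7\right) = 4922 - 7 \left(4 \cdot 1 - 7\right) = 4922 - 7 \left(4 - 7\right) = 4922 - -21 = 4922 + 21 = 4943$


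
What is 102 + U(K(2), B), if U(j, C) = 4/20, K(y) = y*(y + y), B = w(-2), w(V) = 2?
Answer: 511/5 ≈ 102.20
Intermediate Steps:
B = 2
K(y) = 2*y**2 (K(y) = y*(2*y) = 2*y**2)
U(j, C) = 1/5 (U(j, C) = 4*(1/20) = 1/5)
102 + U(K(2), B) = 102 + 1/5 = 511/5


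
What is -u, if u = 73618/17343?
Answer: -73618/17343 ≈ -4.2448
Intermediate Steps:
u = 73618/17343 (u = 73618*(1/17343) = 73618/17343 ≈ 4.2448)
-u = -1*73618/17343 = -73618/17343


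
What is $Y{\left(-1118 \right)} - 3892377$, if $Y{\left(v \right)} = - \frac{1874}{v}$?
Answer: $- \frac{2175837806}{559} \approx -3.8924 \cdot 10^{6}$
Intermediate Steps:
$Y{\left(-1118 \right)} - 3892377 = - \frac{1874}{-1118} - 3892377 = \left(-1874\right) \left(- \frac{1}{1118}\right) - 3892377 = \frac{937}{559} - 3892377 = - \frac{2175837806}{559}$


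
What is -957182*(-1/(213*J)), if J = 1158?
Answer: 478591/123327 ≈ 3.8807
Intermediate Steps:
-957182*(-1/(213*J)) = -957182/((-213*1158)) = -957182/(-246654) = -957182*(-1/246654) = 478591/123327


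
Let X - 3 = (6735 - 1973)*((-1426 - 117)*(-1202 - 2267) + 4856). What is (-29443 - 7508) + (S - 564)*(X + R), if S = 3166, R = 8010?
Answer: 66383609629527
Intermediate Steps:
X = 25512524529 (X = 3 + (6735 - 1973)*((-1426 - 117)*(-1202 - 2267) + 4856) = 3 + 4762*(-1543*(-3469) + 4856) = 3 + 4762*(5352667 + 4856) = 3 + 4762*5357523 = 3 + 25512524526 = 25512524529)
(-29443 - 7508) + (S - 564)*(X + R) = (-29443 - 7508) + (3166 - 564)*(25512524529 + 8010) = -36951 + 2602*25512532539 = -36951 + 66383609666478 = 66383609629527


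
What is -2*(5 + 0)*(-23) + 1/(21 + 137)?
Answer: 36341/158 ≈ 230.01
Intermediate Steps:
-2*(5 + 0)*(-23) + 1/(21 + 137) = -2*5*(-23) + 1/158 = -10*(-23) + 1/158 = 230 + 1/158 = 36341/158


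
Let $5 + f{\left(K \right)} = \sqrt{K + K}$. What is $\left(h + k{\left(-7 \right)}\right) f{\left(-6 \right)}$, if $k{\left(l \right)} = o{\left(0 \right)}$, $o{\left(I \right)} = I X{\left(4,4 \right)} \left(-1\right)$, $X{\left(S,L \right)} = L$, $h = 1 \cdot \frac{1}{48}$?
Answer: $- \frac{5}{48} + \frac{i \sqrt{3}}{24} \approx -0.10417 + 0.072169 i$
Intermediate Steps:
$h = \frac{1}{48}$ ($h = 1 \cdot \frac{1}{48} = \frac{1}{48} \approx 0.020833$)
$f{\left(K \right)} = -5 + \sqrt{2} \sqrt{K}$ ($f{\left(K \right)} = -5 + \sqrt{K + K} = -5 + \sqrt{2 K} = -5 + \sqrt{2} \sqrt{K}$)
$o{\left(I \right)} = - 4 I$ ($o{\left(I \right)} = I 4 \left(-1\right) = 4 I \left(-1\right) = - 4 I$)
$k{\left(l \right)} = 0$ ($k{\left(l \right)} = \left(-4\right) 0 = 0$)
$\left(h + k{\left(-7 \right)}\right) f{\left(-6 \right)} = \left(\frac{1}{48} + 0\right) \left(-5 + \sqrt{2} \sqrt{-6}\right) = \frac{-5 + \sqrt{2} i \sqrt{6}}{48} = \frac{-5 + 2 i \sqrt{3}}{48} = - \frac{5}{48} + \frac{i \sqrt{3}}{24}$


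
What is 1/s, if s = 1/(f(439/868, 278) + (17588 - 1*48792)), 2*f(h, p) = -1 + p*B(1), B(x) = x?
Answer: -62131/2 ≈ -31066.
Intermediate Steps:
f(h, p) = -½ + p/2 (f(h, p) = (-1 + p*1)/2 = (-1 + p)/2 = -½ + p/2)
s = -2/62131 (s = 1/((-½ + (½)*278) + (17588 - 1*48792)) = 1/((-½ + 139) + (17588 - 48792)) = 1/(277/2 - 31204) = 1/(-62131/2) = -2/62131 ≈ -3.2190e-5)
1/s = 1/(-2/62131) = -62131/2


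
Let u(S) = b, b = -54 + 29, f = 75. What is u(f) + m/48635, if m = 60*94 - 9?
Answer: -1210244/48635 ≈ -24.884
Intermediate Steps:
b = -25
u(S) = -25
m = 5631 (m = 5640 - 9 = 5631)
u(f) + m/48635 = -25 + 5631/48635 = -1210244/48635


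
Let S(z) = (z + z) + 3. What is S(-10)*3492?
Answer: -59364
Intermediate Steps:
S(z) = 3 + 2*z (S(z) = 2*z + 3 = 3 + 2*z)
S(-10)*3492 = (3 + 2*(-10))*3492 = (3 - 20)*3492 = -17*3492 = -59364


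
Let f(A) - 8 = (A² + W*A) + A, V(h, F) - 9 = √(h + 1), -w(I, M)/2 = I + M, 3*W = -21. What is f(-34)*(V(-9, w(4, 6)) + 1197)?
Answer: 1649808 + 2736*I*√2 ≈ 1.6498e+6 + 3869.3*I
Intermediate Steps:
W = -7 (W = (⅓)*(-21) = -7)
w(I, M) = -2*I - 2*M (w(I, M) = -2*(I + M) = -2*I - 2*M)
V(h, F) = 9 + √(1 + h) (V(h, F) = 9 + √(h + 1) = 9 + √(1 + h))
f(A) = 8 + A² - 6*A (f(A) = 8 + ((A² - 7*A) + A) = 8 + (A² - 6*A) = 8 + A² - 6*A)
f(-34)*(V(-9, w(4, 6)) + 1197) = (8 + (-34)² - 6*(-34))*((9 + √(1 - 9)) + 1197) = (8 + 1156 + 204)*((9 + √(-8)) + 1197) = 1368*((9 + 2*I*√2) + 1197) = 1368*(1206 + 2*I*√2) = 1649808 + 2736*I*√2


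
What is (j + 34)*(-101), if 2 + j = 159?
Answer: -19291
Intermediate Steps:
j = 157 (j = -2 + 159 = 157)
(j + 34)*(-101) = (157 + 34)*(-101) = 191*(-101) = -19291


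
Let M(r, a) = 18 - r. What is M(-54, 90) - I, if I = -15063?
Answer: 15135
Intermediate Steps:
M(-54, 90) - I = (18 - 1*(-54)) - 1*(-15063) = (18 + 54) + 15063 = 72 + 15063 = 15135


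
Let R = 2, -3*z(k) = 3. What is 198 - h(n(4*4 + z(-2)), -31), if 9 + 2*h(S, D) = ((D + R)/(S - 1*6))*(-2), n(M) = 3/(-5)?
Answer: 13655/66 ≈ 206.89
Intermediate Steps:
z(k) = -1 (z(k) = -⅓*3 = -1)
n(M) = -⅗ (n(M) = 3*(-⅕) = -⅗)
h(S, D) = -9/2 - (2 + D)/(-6 + S) (h(S, D) = -9/2 + (((D + 2)/(S - 1*6))*(-2))/2 = -9/2 + (((2 + D)/(S - 6))*(-2))/2 = -9/2 + (((2 + D)/(-6 + S))*(-2))/2 = -9/2 + (-2*(2 + D)/(-6 + S))/2 = -9/2 - (2 + D)/(-6 + S))
198 - h(n(4*4 + z(-2)), -31) = 198 - (25 - 1*(-31) - 9/2*(-⅗))/(-6 - ⅗) = 198 - (25 + 31 + 27/10)/(-33/5) = 198 - (-5)*587/(33*10) = 198 - 1*(-587/66) = 198 + 587/66 = 13655/66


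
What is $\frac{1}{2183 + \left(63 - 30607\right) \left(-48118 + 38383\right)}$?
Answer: $\frac{1}{297348023} \approx 3.3631 \cdot 10^{-9}$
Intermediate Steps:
$\frac{1}{2183 + \left(63 - 30607\right) \left(-48118 + 38383\right)} = \frac{1}{2183 - -297345840} = \frac{1}{2183 + 297345840} = \frac{1}{297348023}$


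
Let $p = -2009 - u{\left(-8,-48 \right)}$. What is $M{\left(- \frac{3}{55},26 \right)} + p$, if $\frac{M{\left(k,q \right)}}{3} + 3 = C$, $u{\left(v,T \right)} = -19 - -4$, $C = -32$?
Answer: $-2099$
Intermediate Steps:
$u{\left(v,T \right)} = -15$ ($u{\left(v,T \right)} = -19 + 4 = -15$)
$M{\left(k,q \right)} = -105$ ($M{\left(k,q \right)} = -9 + 3 \left(-32\right) = -9 - 96 = -105$)
$p = -1994$ ($p = -2009 - -15 = -2009 + 15 = -1994$)
$M{\left(- \frac{3}{55},26 \right)} + p = -105 - 1994 = -2099$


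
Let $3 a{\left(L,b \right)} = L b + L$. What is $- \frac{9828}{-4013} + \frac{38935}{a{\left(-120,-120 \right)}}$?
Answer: $\frac{40605487}{3820376} \approx 10.629$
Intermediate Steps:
$a{\left(L,b \right)} = \frac{L}{3} + \frac{L b}{3}$ ($a{\left(L,b \right)} = \frac{L b + L}{3} = \frac{L + L b}{3} = \frac{L}{3} + \frac{L b}{3}$)
$- \frac{9828}{-4013} + \frac{38935}{a{\left(-120,-120 \right)}} = - \frac{9828}{-4013} + \frac{38935}{\frac{1}{3} \left(-120\right) \left(1 - 120\right)} = \left(-9828\right) \left(- \frac{1}{4013}\right) + \frac{38935}{\frac{1}{3} \left(-120\right) \left(-119\right)} = \frac{9828}{4013} + \frac{38935}{4760} = \frac{9828}{4013} + 38935 \cdot \frac{1}{4760} = \frac{9828}{4013} + \frac{7787}{952} = \frac{40605487}{3820376}$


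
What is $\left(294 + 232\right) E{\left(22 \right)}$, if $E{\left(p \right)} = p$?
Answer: $11572$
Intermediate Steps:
$\left(294 + 232\right) E{\left(22 \right)} = \left(294 + 232\right) 22 = 526 \cdot 22 = 11572$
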